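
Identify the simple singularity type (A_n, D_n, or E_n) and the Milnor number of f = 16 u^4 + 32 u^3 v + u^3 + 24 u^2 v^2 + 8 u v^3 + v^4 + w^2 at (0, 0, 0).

Type E_6, Milnor number mu = 6.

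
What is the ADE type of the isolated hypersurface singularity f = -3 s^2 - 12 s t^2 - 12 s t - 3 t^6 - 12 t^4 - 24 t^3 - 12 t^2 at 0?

The Hessian of f at 0 has rank 1. Corank 1: A-series; mu = 5 gives A_5.

A_{5}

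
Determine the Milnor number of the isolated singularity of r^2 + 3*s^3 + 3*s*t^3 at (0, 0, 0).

7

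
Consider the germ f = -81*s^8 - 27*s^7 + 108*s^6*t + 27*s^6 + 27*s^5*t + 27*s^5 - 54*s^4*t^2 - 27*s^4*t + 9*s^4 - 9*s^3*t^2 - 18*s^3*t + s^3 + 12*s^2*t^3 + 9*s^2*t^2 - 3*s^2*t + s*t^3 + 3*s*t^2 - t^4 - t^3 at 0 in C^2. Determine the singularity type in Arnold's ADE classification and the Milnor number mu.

Type E7, Milnor number mu = 7.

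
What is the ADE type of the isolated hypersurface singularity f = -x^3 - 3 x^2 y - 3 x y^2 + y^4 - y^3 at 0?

The Hessian of f at 0 is [[0, 0], [0, 0]] with rank 0, so corank 2. A Groebner basis of the Jacobian ideal J(f) in C{x,y} is {y^3, x^2 + 2*x*y + y^2}; counting standard monomials gives mu = 6. Corank 2; j^3 = -(x + y)^3 is a perfect cube, so E-series; the 4-jet and mu = 6 give E_6.

E_6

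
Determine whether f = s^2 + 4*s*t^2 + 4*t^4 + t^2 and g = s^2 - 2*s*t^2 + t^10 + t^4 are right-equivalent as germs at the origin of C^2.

No.

The Hessian of f at 0 is [[2, 0], [0, 2]] with rank 2, so corank 0. A Groebner basis of the Jacobian ideal J(f) in C{s,t} is {s, t}; counting standard monomials gives mu = 1. Corank 0: nondegenerate Morse point, so A_1. The Hessian of g at 0 is [[2, 0], [0, 0]] with rank 1, so corank 1. A Groebner basis of the Jacobian ideal J(g) in C{s,t} is {s^5, s^4*t, -s + t^2}; counting standard monomials gives mu = 9. Corank 1: A-series; mu = 9 gives A_9. f is A_1 but g is A_9, hence not right-equivalent.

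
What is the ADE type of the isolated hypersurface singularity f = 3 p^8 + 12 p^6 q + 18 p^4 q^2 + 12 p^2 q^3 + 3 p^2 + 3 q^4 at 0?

The Hessian of f at 0 has rank 1. Corank 1: A-series; mu = 3 gives A_3.

A_3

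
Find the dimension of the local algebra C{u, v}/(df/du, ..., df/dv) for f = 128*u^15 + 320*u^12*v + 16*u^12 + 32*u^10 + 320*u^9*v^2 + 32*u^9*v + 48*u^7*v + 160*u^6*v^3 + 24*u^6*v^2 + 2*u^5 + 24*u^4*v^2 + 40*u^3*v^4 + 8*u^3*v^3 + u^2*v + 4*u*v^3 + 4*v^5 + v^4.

5

The Hessian of f at 0 is [[0, 0], [0, 0]] with rank 0, so corank 2. A Groebner basis of the Jacobian ideal J(f) in C{u,v} is {u*v^2, u*v/2 + v^3, u^2 - 2*u*v}; counting standard monomials gives mu = 5. Corank 2; j^3 = u^2*v has shape L^2 M (L != M), so D-series; mu = 5 gives D_5.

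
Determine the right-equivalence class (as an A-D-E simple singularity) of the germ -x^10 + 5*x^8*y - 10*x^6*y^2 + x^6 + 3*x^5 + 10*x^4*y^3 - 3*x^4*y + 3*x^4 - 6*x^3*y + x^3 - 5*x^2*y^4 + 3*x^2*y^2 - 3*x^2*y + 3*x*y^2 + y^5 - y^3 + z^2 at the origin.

E_8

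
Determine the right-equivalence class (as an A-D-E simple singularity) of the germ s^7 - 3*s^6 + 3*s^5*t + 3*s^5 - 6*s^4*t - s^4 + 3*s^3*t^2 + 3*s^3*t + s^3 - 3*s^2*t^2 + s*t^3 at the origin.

The Hessian of f at 0 is [[0, 0], [0, 0]] with rank 0, so corank 2. A Groebner basis of the Jacobian ideal J(f) in C{s,t} is {3*s^2 + t^4 + t^3, s^3, s^2*t - s^2 - t^3/3, -2*s^2 + s*t^2 - 2*t^3/3}; counting standard monomials gives mu = 7. Corank 2; j^3 = s^3 is a perfect cube, so E-series; the 4-jet and mu = 7 give E_7.

E_{7}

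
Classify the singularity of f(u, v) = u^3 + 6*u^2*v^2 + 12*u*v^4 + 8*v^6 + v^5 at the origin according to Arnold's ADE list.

E_{8}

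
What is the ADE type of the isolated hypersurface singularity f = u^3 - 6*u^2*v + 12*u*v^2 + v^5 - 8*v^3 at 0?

The Hessian of f at 0 has rank 0. Corank 2; j^3 = (u - 2*v)^3 is a perfect cube, so E-series; the 5-jet and mu = 8 give E_8.

E8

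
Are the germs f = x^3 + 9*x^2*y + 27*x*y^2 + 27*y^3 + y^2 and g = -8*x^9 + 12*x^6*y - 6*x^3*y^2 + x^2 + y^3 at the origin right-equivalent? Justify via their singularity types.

Yes.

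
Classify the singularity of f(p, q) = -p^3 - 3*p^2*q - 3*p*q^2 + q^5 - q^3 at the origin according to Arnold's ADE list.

E_{8}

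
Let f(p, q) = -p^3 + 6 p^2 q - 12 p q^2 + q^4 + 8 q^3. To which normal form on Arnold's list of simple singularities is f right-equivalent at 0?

The Hessian of f at 0 has rank 0. Corank 2; j^3 = -(p - 2*q)^3 is a perfect cube, so E-series; the 4-jet and mu = 6 give E_6.

E6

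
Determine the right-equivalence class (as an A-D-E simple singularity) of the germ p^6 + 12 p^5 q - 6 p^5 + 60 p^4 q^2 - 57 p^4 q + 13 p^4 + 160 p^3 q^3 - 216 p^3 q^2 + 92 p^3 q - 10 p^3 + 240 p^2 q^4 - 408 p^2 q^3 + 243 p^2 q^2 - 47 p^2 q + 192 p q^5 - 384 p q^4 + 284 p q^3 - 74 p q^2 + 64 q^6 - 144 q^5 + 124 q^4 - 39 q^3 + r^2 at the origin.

D_4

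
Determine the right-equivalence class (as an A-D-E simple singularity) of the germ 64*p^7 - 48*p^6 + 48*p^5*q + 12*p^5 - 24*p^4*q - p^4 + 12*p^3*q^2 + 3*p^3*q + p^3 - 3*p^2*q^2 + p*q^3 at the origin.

E7

The Hessian of f at 0 has rank 0. Corank 2; j^3 = p^3 is a perfect cube, so E-series; the 4-jet and mu = 7 give E_7.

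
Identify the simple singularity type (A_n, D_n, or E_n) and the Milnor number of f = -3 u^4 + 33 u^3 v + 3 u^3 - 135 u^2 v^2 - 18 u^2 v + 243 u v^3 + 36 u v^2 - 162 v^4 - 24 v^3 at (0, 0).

Type E_{7}, Milnor number mu = 7.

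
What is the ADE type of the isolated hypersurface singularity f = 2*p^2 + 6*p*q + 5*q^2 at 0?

The Hessian of f at 0 has rank 2. Corank 0: nondegenerate Morse point, so A_1.

A1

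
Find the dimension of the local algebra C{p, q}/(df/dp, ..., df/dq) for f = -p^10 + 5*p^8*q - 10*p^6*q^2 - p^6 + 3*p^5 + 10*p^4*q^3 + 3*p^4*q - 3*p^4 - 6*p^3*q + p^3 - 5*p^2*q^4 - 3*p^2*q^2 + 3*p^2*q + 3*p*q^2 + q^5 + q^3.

The Hessian of f at 0 has rank 0. Corank 2; j^3 = (p + q)^3 is a perfect cube, so E-series; the 5-jet and mu = 8 give E_8.

8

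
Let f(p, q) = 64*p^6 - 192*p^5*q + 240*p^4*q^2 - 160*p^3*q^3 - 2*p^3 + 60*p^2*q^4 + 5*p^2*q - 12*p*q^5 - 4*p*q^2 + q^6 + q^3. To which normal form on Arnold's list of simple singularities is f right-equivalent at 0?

D_{7}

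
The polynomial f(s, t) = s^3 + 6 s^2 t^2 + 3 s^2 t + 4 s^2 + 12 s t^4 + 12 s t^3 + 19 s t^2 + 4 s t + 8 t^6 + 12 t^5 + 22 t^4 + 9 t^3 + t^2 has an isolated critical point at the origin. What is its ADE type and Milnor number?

Type A2, Milnor number mu = 2.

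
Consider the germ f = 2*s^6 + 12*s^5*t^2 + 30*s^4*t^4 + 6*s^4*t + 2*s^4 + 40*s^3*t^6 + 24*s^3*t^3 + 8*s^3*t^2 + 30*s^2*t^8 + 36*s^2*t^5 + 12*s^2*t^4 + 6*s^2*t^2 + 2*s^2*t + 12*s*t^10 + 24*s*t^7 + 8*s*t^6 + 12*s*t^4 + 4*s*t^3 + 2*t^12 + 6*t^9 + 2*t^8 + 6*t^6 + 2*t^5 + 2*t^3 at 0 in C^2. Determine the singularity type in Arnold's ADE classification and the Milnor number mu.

Type D_{4}, Milnor number mu = 4.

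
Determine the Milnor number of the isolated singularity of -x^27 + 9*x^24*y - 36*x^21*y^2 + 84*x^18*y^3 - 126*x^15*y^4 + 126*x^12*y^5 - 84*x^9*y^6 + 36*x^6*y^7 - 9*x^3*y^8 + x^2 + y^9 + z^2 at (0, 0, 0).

The Hessian of f at 0 has rank 2. Corank 1: A-series; mu = 8 gives A_8.

8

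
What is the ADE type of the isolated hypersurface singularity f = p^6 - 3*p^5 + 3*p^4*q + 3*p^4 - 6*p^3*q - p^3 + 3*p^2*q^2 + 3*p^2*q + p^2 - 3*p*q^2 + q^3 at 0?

A_2

The Hessian of f at 0 is [[2, 0], [0, 0]] with rank 1, so corank 1. A Groebner basis of the Jacobian ideal J(f) in C{p,q} is {q^2, p}; counting standard monomials gives mu = 2. Corank 1: A-series; mu = 2 gives A_2.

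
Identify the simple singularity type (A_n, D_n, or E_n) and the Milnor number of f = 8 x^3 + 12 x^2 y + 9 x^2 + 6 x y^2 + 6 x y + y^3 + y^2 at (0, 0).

The Hessian of f at 0 is [[18, 6], [6, 2]] with rank 1, so corank 1. A Groebner basis of the Jacobian ideal J(f) in C{x,y} is {y^2, x + y/3}; counting standard monomials gives mu = 2. Corank 1: A-series; mu = 2 gives A_2.

Type A_{2}, Milnor number mu = 2.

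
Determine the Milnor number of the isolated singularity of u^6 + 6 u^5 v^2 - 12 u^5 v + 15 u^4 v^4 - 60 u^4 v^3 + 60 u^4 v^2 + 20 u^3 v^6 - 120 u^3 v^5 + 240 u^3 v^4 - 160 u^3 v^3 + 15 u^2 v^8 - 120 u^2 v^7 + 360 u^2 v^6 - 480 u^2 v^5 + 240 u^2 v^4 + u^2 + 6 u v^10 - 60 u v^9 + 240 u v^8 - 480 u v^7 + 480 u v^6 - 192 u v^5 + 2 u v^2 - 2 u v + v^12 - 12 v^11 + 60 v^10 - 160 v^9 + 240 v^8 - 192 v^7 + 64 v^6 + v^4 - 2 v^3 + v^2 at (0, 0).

5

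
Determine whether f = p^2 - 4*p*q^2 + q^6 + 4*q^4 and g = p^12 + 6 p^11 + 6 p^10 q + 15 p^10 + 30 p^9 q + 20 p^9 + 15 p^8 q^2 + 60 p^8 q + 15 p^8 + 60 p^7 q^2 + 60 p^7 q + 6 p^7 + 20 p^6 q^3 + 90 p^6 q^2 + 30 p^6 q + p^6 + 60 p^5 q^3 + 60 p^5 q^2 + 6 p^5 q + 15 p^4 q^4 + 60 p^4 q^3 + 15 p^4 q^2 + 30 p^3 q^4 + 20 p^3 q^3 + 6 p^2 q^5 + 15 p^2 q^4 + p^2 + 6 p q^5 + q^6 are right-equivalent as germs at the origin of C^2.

The Hessian of f at 0 is [[2, 0], [0, 0]] with rank 1, so corank 1. A Groebner basis of the Jacobian ideal J(f) in C{p,q} is {p^3, p^2*q, -p/2 + q^2}; counting standard monomials gives mu = 5. Corank 1: A-series; mu = 5 gives A_5. The Hessian of g at 0 is [[2, 0], [0, 0]] with rank 1, so corank 1. A Groebner basis of the Jacobian ideal J(g) in C{p,q} is {q^5, p}; counting standard monomials gives mu = 5. Corank 1: A-series; mu = 5 gives A_5. Both have type A_5, hence right-equivalent.

Yes.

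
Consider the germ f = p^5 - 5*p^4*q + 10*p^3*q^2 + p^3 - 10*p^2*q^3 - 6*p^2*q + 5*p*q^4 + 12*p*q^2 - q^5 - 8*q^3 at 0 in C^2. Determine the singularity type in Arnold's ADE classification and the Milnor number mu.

The Hessian of f at 0 has rank 0. Corank 2; j^3 = (p - 2*q)^3 is a perfect cube, so E-series; the 5-jet and mu = 8 give E_8.

Type E8, Milnor number mu = 8.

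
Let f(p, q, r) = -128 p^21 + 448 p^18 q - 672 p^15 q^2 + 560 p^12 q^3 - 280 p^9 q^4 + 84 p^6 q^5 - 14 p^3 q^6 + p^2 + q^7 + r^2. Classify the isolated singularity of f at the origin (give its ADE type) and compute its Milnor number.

Type A_{6}, Milnor number mu = 6.

The Hessian of f at 0 has rank 2. Corank 1: A-series; mu = 6 gives A_6.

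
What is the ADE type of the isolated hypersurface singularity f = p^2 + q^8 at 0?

A7

The Hessian of f at 0 is [[2, 0], [0, 0]] with rank 1, so corank 1. A Groebner basis of the Jacobian ideal J(f) in C{p,q} is {q^7, p}; counting standard monomials gives mu = 7. Corank 1: A-series; mu = 7 gives A_7.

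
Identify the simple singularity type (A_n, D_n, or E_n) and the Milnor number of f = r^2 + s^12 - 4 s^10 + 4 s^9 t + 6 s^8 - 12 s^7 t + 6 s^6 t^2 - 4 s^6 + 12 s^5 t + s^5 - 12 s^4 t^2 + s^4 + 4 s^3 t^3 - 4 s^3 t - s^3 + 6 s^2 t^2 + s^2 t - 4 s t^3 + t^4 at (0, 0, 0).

Type D_{5}, Milnor number mu = 5.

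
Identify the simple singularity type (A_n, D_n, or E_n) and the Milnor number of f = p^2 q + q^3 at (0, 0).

Type D4, Milnor number mu = 4.

The Hessian of f at 0 has rank 0. Corank 2; j^3 = q*(p^2 + q^2) splits into three distinct lines over C (the quadratic factor has nonzero discriminant), so D_4.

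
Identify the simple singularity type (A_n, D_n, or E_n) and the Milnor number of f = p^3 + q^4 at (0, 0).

Type E_{6}, Milnor number mu = 6.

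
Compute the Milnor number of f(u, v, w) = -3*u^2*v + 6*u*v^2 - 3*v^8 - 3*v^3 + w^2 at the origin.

9

The Hessian of f at 0 is [[0, 0, 0], [0, 0, 0], [0, 0, 2]] with rank 1, so corank 2. A Groebner basis of the Jacobian ideal J(f) in C{u,v,w} is {u^2/8 + v^7 - v^2/8, u^3 - v^3, u*v - v^2, w}; counting standard monomials gives mu = 9. Corank 2; j^3 = -3*v*(u - v)^2 has shape L^2 M (L != M), so D-series; mu = 9 gives D_9.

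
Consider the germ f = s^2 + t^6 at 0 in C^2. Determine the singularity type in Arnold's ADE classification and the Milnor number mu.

Type A_5, Milnor number mu = 5.

The Hessian of f at 0 is [[2, 0], [0, 0]] with rank 1, so corank 1. A Groebner basis of the Jacobian ideal J(f) in C{s,t} is {t^5, s}; counting standard monomials gives mu = 5. Corank 1: A-series; mu = 5 gives A_5.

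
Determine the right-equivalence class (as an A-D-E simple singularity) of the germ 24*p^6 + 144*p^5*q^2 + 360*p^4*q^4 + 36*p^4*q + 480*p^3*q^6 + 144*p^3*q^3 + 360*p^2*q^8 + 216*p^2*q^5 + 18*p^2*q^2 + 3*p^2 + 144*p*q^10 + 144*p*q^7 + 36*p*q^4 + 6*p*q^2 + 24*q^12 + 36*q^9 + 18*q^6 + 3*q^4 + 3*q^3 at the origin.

A_{2}

The Hessian of f at 0 has rank 1. Corank 1: A-series; mu = 2 gives A_2.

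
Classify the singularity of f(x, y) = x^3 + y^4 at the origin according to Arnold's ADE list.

E6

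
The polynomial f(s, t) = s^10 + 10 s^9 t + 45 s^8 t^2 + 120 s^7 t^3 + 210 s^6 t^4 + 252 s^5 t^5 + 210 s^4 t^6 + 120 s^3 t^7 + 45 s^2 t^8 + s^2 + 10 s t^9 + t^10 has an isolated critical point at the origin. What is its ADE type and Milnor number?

Type A_{9}, Milnor number mu = 9.

The Hessian of f at 0 has rank 1. Corank 1: A-series; mu = 9 gives A_9.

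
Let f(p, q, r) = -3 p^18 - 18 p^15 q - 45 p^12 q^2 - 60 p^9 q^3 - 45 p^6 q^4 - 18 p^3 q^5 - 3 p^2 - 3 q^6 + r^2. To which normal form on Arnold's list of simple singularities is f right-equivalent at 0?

The Hessian of f at 0 is [[-6, 0, 0], [0, 0, 0], [0, 0, 2]] with rank 2, so corank 1. A Groebner basis of the Jacobian ideal J(f) in C{p,q,r} is {q^5, p, r}; counting standard monomials gives mu = 5. Corank 1: A-series; mu = 5 gives A_5.

A_5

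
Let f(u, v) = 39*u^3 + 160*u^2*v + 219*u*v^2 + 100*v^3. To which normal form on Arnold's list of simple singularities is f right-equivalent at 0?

The Hessian of f at 0 has rank 0. Corank 2; j^3 = (3*u + 4*v)*(13*u^2 + 36*u*v + 25*v^2) splits into three distinct lines over C (the quadratic factor has nonzero discriminant), so D_4.

D_4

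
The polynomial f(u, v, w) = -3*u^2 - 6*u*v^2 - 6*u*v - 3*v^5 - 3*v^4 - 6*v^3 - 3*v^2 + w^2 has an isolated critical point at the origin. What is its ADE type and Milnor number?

Type A4, Milnor number mu = 4.

The Hessian of f at 0 is [[-6, -6, 0], [-6, -6, 0], [0, 0, 2]] with rank 2, so corank 1. A Groebner basis of the Jacobian ideal J(f) in C{u,v,w} is {u^2 + 2*u*v - u - v, u + v^2 + v, w}; counting standard monomials gives mu = 4. Corank 1: A-series; mu = 4 gives A_4.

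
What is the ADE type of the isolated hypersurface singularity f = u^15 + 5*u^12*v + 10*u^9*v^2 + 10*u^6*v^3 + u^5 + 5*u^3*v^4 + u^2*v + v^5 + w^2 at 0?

D_{6}

The Hessian of f at 0 has rank 1. Corank 2; j^3 = u^2*v has shape L^2 M (L != M), so D-series; mu = 6 gives D_6.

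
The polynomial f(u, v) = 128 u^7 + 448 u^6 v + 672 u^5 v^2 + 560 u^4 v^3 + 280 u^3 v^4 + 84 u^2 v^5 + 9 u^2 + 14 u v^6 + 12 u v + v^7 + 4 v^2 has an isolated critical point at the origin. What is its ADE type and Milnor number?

Type A_6, Milnor number mu = 6.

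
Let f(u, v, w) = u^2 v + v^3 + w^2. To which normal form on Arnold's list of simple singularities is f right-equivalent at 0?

D4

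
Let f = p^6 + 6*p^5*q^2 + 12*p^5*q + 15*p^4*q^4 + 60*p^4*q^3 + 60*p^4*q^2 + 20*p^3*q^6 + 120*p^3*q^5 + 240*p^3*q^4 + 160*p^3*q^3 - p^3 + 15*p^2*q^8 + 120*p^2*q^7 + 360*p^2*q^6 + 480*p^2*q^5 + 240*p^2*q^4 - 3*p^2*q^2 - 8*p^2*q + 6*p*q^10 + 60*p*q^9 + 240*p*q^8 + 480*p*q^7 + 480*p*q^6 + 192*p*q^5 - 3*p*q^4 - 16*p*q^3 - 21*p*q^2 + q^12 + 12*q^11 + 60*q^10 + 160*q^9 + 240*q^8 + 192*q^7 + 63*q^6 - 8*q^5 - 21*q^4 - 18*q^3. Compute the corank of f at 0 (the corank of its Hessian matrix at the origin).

2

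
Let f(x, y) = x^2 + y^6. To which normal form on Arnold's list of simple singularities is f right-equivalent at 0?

The Hessian of f at 0 has rank 1. Corank 1: A-series; mu = 5 gives A_5.

A_5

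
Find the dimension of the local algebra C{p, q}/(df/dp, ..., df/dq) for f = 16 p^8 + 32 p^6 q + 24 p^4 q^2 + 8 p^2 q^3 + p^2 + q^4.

The Hessian of f at 0 has rank 1. Corank 1: A-series; mu = 3 gives A_3.

3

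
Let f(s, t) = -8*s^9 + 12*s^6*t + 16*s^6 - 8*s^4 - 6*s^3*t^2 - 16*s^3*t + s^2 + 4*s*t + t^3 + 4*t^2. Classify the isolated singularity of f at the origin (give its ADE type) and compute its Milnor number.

Type A_2, Milnor number mu = 2.

The Hessian of f at 0 has rank 1. Corank 1: A-series; mu = 2 gives A_2.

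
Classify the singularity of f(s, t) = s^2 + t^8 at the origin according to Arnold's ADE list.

The Hessian of f at 0 is [[2, 0], [0, 0]] with rank 1, so corank 1. A Groebner basis of the Jacobian ideal J(f) in C{s,t} is {t^7, s}; counting standard monomials gives mu = 7. Corank 1: A-series; mu = 7 gives A_7.

A7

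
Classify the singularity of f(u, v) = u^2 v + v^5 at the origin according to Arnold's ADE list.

D_6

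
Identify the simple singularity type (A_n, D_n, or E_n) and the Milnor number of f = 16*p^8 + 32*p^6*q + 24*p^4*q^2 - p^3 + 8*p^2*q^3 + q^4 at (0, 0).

Type E_6, Milnor number mu = 6.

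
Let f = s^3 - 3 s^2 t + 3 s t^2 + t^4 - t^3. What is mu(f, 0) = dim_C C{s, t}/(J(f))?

The Hessian of f at 0 is [[0, 0], [0, 0]] with rank 0, so corank 2. A Groebner basis of the Jacobian ideal J(f) in C{s,t} is {t^3, s^2 - 2*s*t + t^2}; counting standard monomials gives mu = 6. Corank 2; j^3 = (s - t)^3 is a perfect cube, so E-series; the 4-jet and mu = 6 give E_6.

6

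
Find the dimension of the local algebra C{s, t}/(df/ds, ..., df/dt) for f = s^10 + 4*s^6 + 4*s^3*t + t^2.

The Hessian of f at 0 has rank 1. Corank 1: A-series; mu = 9 gives A_9.

9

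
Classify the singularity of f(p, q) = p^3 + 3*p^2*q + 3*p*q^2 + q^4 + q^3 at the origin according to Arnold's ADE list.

The Hessian of f at 0 is [[0, 0], [0, 0]] with rank 0, so corank 2. A Groebner basis of the Jacobian ideal J(f) in C{p,q} is {q^3, p^2 + 2*p*q + q^2}; counting standard monomials gives mu = 6. Corank 2; j^3 = (p + q)^3 is a perfect cube, so E-series; the 4-jet and mu = 6 give E_6.

E_6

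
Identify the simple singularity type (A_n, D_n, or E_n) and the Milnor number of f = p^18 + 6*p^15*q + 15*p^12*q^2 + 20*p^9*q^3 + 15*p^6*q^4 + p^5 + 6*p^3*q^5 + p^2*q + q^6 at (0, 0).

The Hessian of f at 0 is [[0, 0], [0, 0]] with rank 0, so corank 2. A Groebner basis of the Jacobian ideal J(f) in C{p,q} is {p^2/6 + q^5, p^3, p*q}; counting standard monomials gives mu = 7. Corank 2; j^3 = p^2*q has shape L^2 M (L != M), so D-series; mu = 7 gives D_7.

Type D_{7}, Milnor number mu = 7.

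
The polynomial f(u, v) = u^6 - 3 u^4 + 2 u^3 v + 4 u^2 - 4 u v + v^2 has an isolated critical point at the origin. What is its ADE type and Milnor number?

The Hessian of f at 0 is [[8, -4], [-4, 2]] with rank 1, so corank 1. A Groebner basis of the Jacobian ideal J(f) in C{u,v} is {v^3, u - v/2}; counting standard monomials gives mu = 3. Corank 1: A-series; mu = 3 gives A_3.

Type A3, Milnor number mu = 3.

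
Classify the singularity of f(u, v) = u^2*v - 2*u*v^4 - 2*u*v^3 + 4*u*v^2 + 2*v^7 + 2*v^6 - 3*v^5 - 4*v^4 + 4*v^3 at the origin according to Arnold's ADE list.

The Hessian of f at 0 is [[0, 0], [0, 0]] with rank 0, so corank 2. A Groebner basis of the Jacobian ideal J(f) in C{u,v} is {u^2/6 + u*v^3 - 4*u*v^2/3 + 23*u*v/6 - 35*v^3/6 + 7*v^2, -u*v + v^4 + v^3 - 2*v^2, u^3 - 11*u^2/6 - 7*u*v^2/3 - 91*u*v/6 + 67*v^3/6 - 23*v^2, u^2*v + u^2/3 + 7*u*v^2/3 + 8*u*v/3 - 2*v^3/3 + 4*v^2}; counting standard monomials gives mu = 8. Corank 2; j^3 = v*(u + 2*v)^2 has shape L^2 M (L != M), so D-series; mu = 8 gives D_8.

D_8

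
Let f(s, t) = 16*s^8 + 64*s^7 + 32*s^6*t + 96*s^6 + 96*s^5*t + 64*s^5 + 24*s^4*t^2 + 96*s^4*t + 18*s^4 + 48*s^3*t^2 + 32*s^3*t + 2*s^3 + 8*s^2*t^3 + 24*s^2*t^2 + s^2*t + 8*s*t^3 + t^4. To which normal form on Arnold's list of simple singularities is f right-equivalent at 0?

D_5

The Hessian of f at 0 has rank 0. Corank 2; j^3 = s^2*(2*s + t) has shape L^2 M (L != M), so D-series; mu = 5 gives D_5.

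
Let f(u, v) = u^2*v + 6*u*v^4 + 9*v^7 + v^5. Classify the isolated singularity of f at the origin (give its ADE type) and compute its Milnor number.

Type D_{6}, Milnor number mu = 6.

The Hessian of f at 0 has rank 0. Corank 2; j^3 = u^2*v has shape L^2 M (L != M), so D-series; mu = 6 gives D_6.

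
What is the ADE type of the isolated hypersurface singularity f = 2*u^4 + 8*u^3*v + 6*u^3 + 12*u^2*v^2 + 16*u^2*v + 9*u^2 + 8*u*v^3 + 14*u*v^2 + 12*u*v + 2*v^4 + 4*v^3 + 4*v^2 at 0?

A_{3}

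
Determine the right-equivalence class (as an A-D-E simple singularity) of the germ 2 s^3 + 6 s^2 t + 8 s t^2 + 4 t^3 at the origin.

The Hessian of f at 0 has rank 0. Corank 2; j^3 = 2*(s + t)*(s^2 + 2*s*t + 2*t^2) splits into three distinct lines over C (the quadratic factor has nonzero discriminant), so D_4.

D4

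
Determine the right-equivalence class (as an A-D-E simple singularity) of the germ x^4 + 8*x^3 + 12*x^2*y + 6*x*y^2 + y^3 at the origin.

E_{6}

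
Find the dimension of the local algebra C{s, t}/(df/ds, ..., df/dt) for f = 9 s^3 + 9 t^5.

8

The Hessian of f at 0 has rank 0. Corank 2; j^3 = 9*s^3 is a perfect cube, so E-series; the 5-jet and mu = 8 give E_8.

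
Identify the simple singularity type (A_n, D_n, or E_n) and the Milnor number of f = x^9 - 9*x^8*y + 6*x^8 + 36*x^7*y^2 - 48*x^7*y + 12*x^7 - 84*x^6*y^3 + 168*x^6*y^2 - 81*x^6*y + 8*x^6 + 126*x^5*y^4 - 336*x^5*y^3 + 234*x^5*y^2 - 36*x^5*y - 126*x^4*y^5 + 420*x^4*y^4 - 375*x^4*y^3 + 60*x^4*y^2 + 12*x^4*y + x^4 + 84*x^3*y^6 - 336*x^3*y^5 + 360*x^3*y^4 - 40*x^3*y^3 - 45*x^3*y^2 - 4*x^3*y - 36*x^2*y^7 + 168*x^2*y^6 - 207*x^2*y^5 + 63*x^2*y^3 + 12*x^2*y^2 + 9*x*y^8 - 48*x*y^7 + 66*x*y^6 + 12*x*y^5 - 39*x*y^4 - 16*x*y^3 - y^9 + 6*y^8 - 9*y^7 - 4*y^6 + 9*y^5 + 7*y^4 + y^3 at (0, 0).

Type E_{6}, Milnor number mu = 6.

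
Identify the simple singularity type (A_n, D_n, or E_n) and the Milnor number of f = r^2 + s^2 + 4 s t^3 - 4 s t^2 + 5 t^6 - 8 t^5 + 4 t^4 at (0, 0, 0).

Type A5, Milnor number mu = 5.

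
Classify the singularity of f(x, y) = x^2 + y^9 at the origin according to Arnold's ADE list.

The Hessian of f at 0 is [[2, 0], [0, 0]] with rank 1, so corank 1. A Groebner basis of the Jacobian ideal J(f) in C{x,y} is {y^8, x}; counting standard monomials gives mu = 8. Corank 1: A-series; mu = 8 gives A_8.

A_8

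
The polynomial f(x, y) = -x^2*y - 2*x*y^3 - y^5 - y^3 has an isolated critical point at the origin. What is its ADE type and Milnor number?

The Hessian of f at 0 is [[0, 0], [0, 0]] with rank 0, so corank 2. A Groebner basis of the Jacobian ideal J(f) in C{x,y} is {y^3, x^2 + 3*y^2, x*y}; counting standard monomials gives mu = 4. Corank 2; j^3 = -y*(x^2 + y^2) splits into three distinct lines over C (the quadratic factor has nonzero discriminant), so D_4.

Type D_4, Milnor number mu = 4.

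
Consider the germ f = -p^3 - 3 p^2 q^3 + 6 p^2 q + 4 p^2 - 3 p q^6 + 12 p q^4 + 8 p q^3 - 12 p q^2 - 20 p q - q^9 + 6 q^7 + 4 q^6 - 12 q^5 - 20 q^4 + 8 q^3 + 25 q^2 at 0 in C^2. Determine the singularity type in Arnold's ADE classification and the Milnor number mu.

Type A_{2}, Milnor number mu = 2.

The Hessian of f at 0 has rank 1. Corank 1: A-series; mu = 2 gives A_2.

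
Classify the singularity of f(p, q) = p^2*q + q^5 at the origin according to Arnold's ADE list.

The Hessian of f at 0 has rank 0. Corank 2; j^3 = p^2*q has shape L^2 M (L != M), so D-series; mu = 6 gives D_6.

D_6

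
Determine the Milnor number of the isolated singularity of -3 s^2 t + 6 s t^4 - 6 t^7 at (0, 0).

8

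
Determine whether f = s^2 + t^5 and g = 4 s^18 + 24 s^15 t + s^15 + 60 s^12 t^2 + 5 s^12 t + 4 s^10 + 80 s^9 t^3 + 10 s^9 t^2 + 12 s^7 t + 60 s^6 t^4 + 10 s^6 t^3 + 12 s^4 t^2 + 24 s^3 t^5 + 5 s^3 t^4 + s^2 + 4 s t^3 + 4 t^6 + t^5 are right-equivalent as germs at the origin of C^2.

Yes.

The Hessian of f at 0 has rank 1. Corank 1: A-series; mu = 4 gives A_4. The Hessian of g at 0 has rank 1. Corank 1: A-series; mu = 4 gives A_4. Both have type A_4, hence right-equivalent.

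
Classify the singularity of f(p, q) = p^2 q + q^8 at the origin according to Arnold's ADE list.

D_9

The Hessian of f at 0 is [[0, 0], [0, 0]] with rank 0, so corank 2. A Groebner basis of the Jacobian ideal J(f) in C{p,q} is {p^2/8 + q^7, p^3, p*q}; counting standard monomials gives mu = 9. Corank 2; j^3 = p^2*q has shape L^2 M (L != M), so D-series; mu = 9 gives D_9.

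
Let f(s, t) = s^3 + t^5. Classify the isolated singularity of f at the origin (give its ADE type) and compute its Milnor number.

Type E_{8}, Milnor number mu = 8.

The Hessian of f at 0 is [[0, 0], [0, 0]] with rank 0, so corank 2. A Groebner basis of the Jacobian ideal J(f) in C{s,t} is {t^4, s^2}; counting standard monomials gives mu = 8. Corank 2; j^3 = s^3 is a perfect cube, so E-series; the 5-jet and mu = 8 give E_8.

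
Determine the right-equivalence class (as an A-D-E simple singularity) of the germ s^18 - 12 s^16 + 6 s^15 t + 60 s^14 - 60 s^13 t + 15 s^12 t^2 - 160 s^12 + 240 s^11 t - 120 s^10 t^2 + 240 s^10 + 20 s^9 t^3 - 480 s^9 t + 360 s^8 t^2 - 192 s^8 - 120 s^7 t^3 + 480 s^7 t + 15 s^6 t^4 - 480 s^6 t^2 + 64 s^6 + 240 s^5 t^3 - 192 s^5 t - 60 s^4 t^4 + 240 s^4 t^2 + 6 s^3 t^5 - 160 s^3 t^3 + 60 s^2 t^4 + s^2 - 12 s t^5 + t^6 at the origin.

The Hessian of f at 0 is [[2, 0], [0, 0]] with rank 1, so corank 1. A Groebner basis of the Jacobian ideal J(f) in C{s,t} is {t^5, s}; counting standard monomials gives mu = 5. Corank 1: A-series; mu = 5 gives A_5.

A_{5}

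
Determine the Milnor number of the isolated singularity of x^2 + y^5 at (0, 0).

The Hessian of f at 0 is [[2, 0], [0, 0]] with rank 1, so corank 1. A Groebner basis of the Jacobian ideal J(f) in C{x,y} is {y^4, x}; counting standard monomials gives mu = 4. Corank 1: A-series; mu = 4 gives A_4.

4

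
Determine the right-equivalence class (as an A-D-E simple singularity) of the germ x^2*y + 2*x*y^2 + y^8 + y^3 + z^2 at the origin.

D_9

The Hessian of f at 0 is [[0, 0, 0], [0, 0, 0], [0, 0, 2]] with rank 1, so corank 2. A Groebner basis of the Jacobian ideal J(f) in C{x,y,z} is {x^2/8 + y^7 - y^2/8, x^3 + y^3, x*y + y^2, z}; counting standard monomials gives mu = 9. Corank 2; j^3 = y*(x + y)^2 has shape L^2 M (L != M), so D-series; mu = 9 gives D_9.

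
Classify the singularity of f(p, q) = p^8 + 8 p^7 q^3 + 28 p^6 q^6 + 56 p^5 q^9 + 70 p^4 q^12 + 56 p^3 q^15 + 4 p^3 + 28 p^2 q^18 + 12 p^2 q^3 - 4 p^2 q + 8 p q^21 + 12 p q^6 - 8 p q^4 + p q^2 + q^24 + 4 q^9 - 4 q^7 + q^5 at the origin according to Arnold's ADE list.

D_{9}

The Hessian of f at 0 is [[0, 0], [0, 0]] with rank 0, so corank 2. A Groebner basis of the Jacobian ideal J(f) in C{p,q} is {p^2*q^2 + p^2*q/128 + p^2 - p*q^2/128 - 3*p*q/4 + q^3/512 + q^2/8, p^2 + p*q^3 - p*q/2, -p^2*q/32 + p*q^2/32 + p*q + q^4 - q^3/128 - q^2/2, p^3 - 3*p^2*q/2 + 3*p*q^2/4 - q^3/8}; counting standard monomials gives mu = 9. Corank 2; j^3 = p*(2*p - q)^2 has shape L^2 M (L != M), so D-series; mu = 9 gives D_9.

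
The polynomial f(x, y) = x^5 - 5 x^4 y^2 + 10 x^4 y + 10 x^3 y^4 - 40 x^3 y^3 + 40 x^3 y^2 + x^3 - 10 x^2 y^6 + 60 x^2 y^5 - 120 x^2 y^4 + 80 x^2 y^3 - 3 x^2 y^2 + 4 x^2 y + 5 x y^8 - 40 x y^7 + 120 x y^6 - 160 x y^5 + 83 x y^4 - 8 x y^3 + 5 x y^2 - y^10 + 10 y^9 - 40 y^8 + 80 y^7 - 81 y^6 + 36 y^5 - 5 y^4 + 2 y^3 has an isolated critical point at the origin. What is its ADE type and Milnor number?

Type D6, Milnor number mu = 6.

The Hessian of f at 0 has rank 0. Corank 2; j^3 = (x + y)^2*(x + 2*y) has shape L^2 M (L != M), so D-series; mu = 6 gives D_6.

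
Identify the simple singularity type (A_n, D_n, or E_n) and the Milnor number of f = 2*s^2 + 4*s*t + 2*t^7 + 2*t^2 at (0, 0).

Type A6, Milnor number mu = 6.

The Hessian of f at 0 is [[4, 4], [4, 4]] with rank 1, so corank 1. A Groebner basis of the Jacobian ideal J(f) in C{s,t} is {t^6, s + t}; counting standard monomials gives mu = 6. Corank 1: A-series; mu = 6 gives A_6.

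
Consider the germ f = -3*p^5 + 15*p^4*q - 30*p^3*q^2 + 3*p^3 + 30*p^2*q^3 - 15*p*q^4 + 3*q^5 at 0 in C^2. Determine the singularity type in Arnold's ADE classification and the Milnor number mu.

The Hessian of f at 0 has rank 0. Corank 2; j^3 = 3*p^3 is a perfect cube, so E-series; the 5-jet and mu = 8 give E_8.

Type E8, Milnor number mu = 8.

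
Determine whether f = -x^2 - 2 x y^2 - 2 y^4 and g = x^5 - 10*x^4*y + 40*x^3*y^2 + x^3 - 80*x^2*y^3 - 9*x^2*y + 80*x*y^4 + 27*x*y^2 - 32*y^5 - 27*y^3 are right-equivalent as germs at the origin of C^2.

No.

The Hessian of f at 0 is [[-2, 0], [0, 0]] with rank 1, so corank 1. A Groebner basis of the Jacobian ideal J(f) in C{x,y} is {x^2, x*y, x + y^2}; counting standard monomials gives mu = 3. Corank 1: A-series; mu = 3 gives A_3. The Hessian of g at 0 is [[0, 0], [0, 0]] with rank 0, so corank 2. A Groebner basis of the Jacobian ideal J(g) in C{x,y} is {y^5, x*y^3 - 11*y^4/4, x^2 - 6*x*y + 9*y^2}; counting standard monomials gives mu = 8. Corank 2; j^3 = (x - 3*y)^3 is a perfect cube, so E-series; the 5-jet and mu = 8 give E_8. f is A_3 but g is E_8, hence not right-equivalent.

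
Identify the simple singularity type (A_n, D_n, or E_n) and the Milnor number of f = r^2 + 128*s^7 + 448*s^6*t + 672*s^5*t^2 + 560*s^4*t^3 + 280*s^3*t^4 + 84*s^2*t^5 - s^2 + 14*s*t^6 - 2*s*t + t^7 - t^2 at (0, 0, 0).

Type A6, Milnor number mu = 6.

The Hessian of f at 0 is [[-2, -2, 0], [-2, -2, 0], [0, 0, 2]] with rank 2, so corank 1. A Groebner basis of the Jacobian ideal J(f) in C{s,t,r} is {t^6, s + t, r}; counting standard monomials gives mu = 6. Corank 1: A-series; mu = 6 gives A_6.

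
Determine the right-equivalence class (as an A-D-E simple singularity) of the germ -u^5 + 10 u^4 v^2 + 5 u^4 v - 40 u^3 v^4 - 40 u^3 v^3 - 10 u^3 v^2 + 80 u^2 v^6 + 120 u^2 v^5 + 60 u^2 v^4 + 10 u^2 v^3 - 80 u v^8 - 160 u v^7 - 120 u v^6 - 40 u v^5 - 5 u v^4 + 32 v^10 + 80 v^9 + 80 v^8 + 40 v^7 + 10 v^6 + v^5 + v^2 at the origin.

A_4

The Hessian of f at 0 is [[0, 0], [0, 2]] with rank 1, so corank 1. A Groebner basis of the Jacobian ideal J(f) in C{u,v} is {u^4, v}; counting standard monomials gives mu = 4. Corank 1: A-series; mu = 4 gives A_4.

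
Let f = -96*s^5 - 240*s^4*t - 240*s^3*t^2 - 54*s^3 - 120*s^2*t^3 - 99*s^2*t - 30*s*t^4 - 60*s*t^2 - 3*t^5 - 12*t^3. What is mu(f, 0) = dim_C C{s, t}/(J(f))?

6

The Hessian of f at 0 is [[0, 0], [0, 0]] with rank 0, so corank 2. A Groebner basis of the Jacobian ideal J(f) in C{s,t} is {243*s*t/10 + t^4 + 81*t^2/5, s*t^2 + 2*t^3/3, s^2 + 7*s*t/6 + t^2/3}; counting standard monomials gives mu = 6. Corank 2; j^3 = -3*(2*s + t)*(3*s + 2*t)^2 has shape L^2 M (L != M), so D-series; mu = 6 gives D_6.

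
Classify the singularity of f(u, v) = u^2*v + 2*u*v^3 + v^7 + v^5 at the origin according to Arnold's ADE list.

D_8

The Hessian of f at 0 is [[0, 0], [0, 0]] with rank 0, so corank 2. A Groebner basis of the Jacobian ideal J(f) in C{u,v} is {u^2*v^2 + u^2/7 + u*v^2/7, u^3 - u^2/7 - u*v^2/7, u*v + v^3}; counting standard monomials gives mu = 8. Corank 2; j^3 = u^2*v has shape L^2 M (L != M), so D-series; mu = 8 gives D_8.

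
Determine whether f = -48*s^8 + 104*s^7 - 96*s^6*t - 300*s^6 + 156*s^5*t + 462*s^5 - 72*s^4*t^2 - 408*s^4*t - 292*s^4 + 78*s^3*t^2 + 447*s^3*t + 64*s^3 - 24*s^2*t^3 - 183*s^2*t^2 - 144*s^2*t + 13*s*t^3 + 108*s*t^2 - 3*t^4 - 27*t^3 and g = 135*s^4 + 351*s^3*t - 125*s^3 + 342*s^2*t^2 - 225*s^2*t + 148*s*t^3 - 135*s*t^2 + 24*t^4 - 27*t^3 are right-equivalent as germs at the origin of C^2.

Yes.

The Hessian of f at 0 has rank 0. Corank 2; j^3 = (4*s - 3*t)^3 is a perfect cube, so E-series; the 4-jet and mu = 7 give E_7. The Hessian of g at 0 has rank 0. Corank 2; j^3 = -(5*s + 3*t)^3 is a perfect cube, so E-series; the 4-jet and mu = 7 give E_7. Both have type E_7, hence right-equivalent.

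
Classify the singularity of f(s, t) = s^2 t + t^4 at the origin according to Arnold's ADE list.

D_5

The Hessian of f at 0 is [[0, 0], [0, 0]] with rank 0, so corank 2. A Groebner basis of the Jacobian ideal J(f) in C{s,t} is {s^3, s^2/4 + t^3, s*t}; counting standard monomials gives mu = 5. Corank 2; j^3 = s^2*t has shape L^2 M (L != M), so D-series; mu = 5 gives D_5.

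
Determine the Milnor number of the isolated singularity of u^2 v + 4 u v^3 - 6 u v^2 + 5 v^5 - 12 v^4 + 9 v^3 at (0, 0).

The Hessian of f at 0 is [[0, 0], [0, 0]] with rank 0, so corank 2. A Groebner basis of the Jacobian ideal J(f) in C{u,v} is {u^3 - 54*u^2 + 675*u*v/2 - 1053*v^2/2, u^2*v - 12*u^2 + 153*u*v/2 - 243*v^2/2, -2*u^2 + u*v^2 + 27*u*v/2 - 45*v^2/2, u*v/2 + v^3 - 3*v^2/2}; counting standard monomials gives mu = 6. Corank 2; j^3 = v*(u - 3*v)^2 has shape L^2 M (L != M), so D-series; mu = 6 gives D_6.

6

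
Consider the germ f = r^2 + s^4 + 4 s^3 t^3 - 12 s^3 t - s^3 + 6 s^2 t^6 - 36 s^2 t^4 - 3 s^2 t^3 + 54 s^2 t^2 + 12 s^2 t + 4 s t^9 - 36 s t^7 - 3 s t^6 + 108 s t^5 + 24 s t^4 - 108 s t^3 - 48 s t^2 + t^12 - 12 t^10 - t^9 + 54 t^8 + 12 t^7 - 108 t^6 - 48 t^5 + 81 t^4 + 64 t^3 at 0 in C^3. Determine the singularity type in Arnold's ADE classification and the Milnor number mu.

Type E_6, Milnor number mu = 6.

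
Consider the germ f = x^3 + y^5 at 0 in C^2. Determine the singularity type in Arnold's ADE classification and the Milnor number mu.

Type E8, Milnor number mu = 8.

The Hessian of f at 0 has rank 0. Corank 2; j^3 = x^3 is a perfect cube, so E-series; the 5-jet and mu = 8 give E_8.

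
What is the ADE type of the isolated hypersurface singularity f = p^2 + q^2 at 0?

The Hessian of f at 0 has rank 2. Corank 0: nondegenerate Morse point, so A_1.

A1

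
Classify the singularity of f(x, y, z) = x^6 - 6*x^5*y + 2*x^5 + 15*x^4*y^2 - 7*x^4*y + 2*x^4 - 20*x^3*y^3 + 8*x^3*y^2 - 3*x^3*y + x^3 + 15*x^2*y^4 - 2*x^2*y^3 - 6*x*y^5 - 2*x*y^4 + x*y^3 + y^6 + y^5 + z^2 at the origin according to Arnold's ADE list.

The Hessian of f at 0 has rank 1. Corank 2; j^3 = x^3 is a perfect cube, so E-series; the 4-jet and mu = 7 give E_7.

E7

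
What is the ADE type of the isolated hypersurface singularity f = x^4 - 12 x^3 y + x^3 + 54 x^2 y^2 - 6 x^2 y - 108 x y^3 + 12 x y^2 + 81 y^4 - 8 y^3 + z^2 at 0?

E_6

The Hessian of f at 0 has rank 1. Corank 2; j^3 = (x - 2*y)^3 is a perfect cube, so E-series; the 4-jet and mu = 6 give E_6.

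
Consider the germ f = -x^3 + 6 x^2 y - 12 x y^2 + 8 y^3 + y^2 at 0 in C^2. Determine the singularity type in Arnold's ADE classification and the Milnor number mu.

Type A_{2}, Milnor number mu = 2.

The Hessian of f at 0 is [[0, 0], [0, 2]] with rank 1, so corank 1. A Groebner basis of the Jacobian ideal J(f) in C{x,y} is {x^2, y}; counting standard monomials gives mu = 2. Corank 1: A-series; mu = 2 gives A_2.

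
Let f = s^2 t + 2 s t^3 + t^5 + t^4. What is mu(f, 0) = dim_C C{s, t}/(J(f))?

5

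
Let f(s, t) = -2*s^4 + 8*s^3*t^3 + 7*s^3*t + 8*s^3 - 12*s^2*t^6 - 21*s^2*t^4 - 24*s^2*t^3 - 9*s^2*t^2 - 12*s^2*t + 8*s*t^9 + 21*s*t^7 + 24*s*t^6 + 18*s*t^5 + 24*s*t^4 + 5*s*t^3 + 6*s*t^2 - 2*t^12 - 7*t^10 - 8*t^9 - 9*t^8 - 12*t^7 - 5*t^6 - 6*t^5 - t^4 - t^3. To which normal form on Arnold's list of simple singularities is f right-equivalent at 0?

E_{7}

The Hessian of f at 0 has rank 0. Corank 2; j^3 = (2*s - t)^3 is a perfect cube, so E-series; the 4-jet and mu = 7 give E_7.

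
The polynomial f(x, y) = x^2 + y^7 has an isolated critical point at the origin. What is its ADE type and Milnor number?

Type A_{6}, Milnor number mu = 6.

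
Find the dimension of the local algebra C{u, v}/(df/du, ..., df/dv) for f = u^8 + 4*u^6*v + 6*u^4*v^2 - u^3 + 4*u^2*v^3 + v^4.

6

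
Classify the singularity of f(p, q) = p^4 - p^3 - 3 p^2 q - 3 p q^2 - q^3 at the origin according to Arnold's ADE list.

E6

The Hessian of f at 0 has rank 0. Corank 2; j^3 = -(p + q)^3 is a perfect cube, so E-series; the 4-jet and mu = 6 give E_6.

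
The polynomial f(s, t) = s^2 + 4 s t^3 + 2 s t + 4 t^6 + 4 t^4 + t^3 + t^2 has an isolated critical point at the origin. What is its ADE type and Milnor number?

Type A_{2}, Milnor number mu = 2.

The Hessian of f at 0 has rank 1. Corank 1: A-series; mu = 2 gives A_2.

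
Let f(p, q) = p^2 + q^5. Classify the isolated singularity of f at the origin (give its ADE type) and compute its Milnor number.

Type A_{4}, Milnor number mu = 4.

The Hessian of f at 0 has rank 1. Corank 1: A-series; mu = 4 gives A_4.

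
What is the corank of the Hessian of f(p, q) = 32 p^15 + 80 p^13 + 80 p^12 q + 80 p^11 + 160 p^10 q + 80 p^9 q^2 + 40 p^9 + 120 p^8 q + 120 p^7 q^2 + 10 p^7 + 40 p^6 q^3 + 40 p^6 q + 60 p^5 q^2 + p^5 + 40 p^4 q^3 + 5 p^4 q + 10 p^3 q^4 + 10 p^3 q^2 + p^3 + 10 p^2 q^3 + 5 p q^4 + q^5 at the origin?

2

Hessian at 0 has rank 0.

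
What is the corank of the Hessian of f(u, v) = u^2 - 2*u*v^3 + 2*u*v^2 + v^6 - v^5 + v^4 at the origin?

1

Hessian at 0 has rank 1.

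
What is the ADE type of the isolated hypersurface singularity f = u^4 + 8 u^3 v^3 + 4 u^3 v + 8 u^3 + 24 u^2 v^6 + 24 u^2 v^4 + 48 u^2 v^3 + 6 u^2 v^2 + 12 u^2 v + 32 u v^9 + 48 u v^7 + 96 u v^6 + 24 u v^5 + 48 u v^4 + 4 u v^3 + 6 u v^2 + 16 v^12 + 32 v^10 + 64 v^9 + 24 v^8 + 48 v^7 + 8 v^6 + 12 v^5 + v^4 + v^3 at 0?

E_6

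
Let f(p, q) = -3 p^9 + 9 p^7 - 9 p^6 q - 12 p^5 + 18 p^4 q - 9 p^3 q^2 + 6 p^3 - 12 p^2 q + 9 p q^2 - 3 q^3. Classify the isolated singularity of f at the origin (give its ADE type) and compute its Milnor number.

Type D4, Milnor number mu = 4.

The Hessian of f at 0 has rank 0. Corank 2; j^3 = 3*(p - q)*(2*p^2 - 2*p*q + q^2) splits into three distinct lines over C (the quadratic factor has nonzero discriminant), so D_4.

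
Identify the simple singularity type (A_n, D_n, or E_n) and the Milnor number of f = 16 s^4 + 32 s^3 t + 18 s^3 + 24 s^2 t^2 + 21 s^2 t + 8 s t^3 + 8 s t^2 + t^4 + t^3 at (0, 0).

The Hessian of f at 0 has rank 0. Corank 2; j^3 = (2*s + t)*(3*s + t)^2 has shape L^2 M (L != M), so D-series; mu = 5 gives D_5.

Type D5, Milnor number mu = 5.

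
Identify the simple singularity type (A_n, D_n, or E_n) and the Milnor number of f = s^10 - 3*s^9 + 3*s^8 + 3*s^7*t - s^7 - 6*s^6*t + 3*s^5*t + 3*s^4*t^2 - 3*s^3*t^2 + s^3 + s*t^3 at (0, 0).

The Hessian of f at 0 has rank 0. Corank 2; j^3 = s^3 is a perfect cube, so E-series; the 4-jet and mu = 7 give E_7.

Type E_{7}, Milnor number mu = 7.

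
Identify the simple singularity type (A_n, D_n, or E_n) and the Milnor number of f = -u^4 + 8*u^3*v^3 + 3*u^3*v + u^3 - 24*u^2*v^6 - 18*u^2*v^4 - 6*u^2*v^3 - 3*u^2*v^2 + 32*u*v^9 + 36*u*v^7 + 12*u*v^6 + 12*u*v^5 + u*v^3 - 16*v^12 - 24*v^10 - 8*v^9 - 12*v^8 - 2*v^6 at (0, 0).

Type E_7, Milnor number mu = 7.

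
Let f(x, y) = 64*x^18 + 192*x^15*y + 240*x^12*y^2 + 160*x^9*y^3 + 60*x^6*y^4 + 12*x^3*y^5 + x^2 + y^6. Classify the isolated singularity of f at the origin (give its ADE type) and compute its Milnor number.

Type A_5, Milnor number mu = 5.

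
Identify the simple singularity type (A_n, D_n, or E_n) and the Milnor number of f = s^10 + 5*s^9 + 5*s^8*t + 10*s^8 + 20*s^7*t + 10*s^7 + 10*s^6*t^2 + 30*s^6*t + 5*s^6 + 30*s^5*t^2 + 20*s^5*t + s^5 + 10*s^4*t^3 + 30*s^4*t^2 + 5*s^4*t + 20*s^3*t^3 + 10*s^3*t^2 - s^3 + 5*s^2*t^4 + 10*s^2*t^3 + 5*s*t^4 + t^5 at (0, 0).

Type E_{8}, Milnor number mu = 8.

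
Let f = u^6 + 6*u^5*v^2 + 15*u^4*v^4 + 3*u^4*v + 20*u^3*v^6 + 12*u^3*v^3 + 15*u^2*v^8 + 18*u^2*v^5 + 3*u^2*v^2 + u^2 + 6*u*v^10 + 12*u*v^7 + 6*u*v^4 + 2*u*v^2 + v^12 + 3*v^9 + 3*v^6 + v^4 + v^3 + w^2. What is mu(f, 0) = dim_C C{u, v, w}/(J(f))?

2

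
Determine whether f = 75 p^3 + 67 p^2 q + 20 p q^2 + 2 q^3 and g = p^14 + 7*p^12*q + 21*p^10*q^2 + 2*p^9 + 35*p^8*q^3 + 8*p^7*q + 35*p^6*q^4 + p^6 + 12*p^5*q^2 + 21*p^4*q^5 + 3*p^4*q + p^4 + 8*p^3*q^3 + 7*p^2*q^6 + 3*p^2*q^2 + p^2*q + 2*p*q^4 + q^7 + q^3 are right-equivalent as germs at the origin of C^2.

Yes.

The Hessian of f at 0 has rank 0. Corank 2; j^3 = (3*p + q)*(25*p^2 + 14*p*q + 2*q^2) splits into three distinct lines over C (the quadratic factor has nonzero discriminant), so D_4. The Hessian of g at 0 has rank 0. Corank 2; j^3 = q*(p^2 + q^2) splits into three distinct lines over C (the quadratic factor has nonzero discriminant), so D_4. Both have type D_4, hence right-equivalent.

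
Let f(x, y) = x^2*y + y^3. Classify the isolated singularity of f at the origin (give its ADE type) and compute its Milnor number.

Type D4, Milnor number mu = 4.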